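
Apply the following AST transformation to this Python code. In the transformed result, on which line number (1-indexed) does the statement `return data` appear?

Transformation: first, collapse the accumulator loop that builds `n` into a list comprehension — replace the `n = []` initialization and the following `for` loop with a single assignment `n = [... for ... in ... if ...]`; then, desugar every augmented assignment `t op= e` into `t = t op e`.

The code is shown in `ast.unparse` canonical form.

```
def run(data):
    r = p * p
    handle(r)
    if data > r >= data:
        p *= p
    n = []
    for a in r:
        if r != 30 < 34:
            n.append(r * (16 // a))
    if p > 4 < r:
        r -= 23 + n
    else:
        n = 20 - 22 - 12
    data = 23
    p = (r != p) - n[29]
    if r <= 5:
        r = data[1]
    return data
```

15

Transformed code:
def run(data):
    r = p * p
    handle(r)
    if data > r >= data:
        p = p * p
    n = [r * (16 // a) for a in r if r != 30 < 34]
    if p > 4 < r:
        r = r - (23 + n)
    else:
        n = 20 - 22 - 12
    data = 23
    p = (r != p) - n[29]
    if r <= 5:
        r = data[1]
    return data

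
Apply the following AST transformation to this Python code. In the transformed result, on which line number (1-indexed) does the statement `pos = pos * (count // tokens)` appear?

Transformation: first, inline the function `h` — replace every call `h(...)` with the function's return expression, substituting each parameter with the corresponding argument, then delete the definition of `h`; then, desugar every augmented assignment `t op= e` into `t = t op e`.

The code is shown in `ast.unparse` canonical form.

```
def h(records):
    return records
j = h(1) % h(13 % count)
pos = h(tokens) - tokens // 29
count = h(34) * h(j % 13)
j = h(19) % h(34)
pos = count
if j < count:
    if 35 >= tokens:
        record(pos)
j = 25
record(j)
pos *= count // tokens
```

Transformed code:
j = 1 % (13 % count)
pos = tokens - tokens // 29
count = 34 * (j % 13)
j = 19 % 34
pos = count
if j < count:
    if 35 >= tokens:
        record(pos)
j = 25
record(j)
pos = pos * (count // tokens)

11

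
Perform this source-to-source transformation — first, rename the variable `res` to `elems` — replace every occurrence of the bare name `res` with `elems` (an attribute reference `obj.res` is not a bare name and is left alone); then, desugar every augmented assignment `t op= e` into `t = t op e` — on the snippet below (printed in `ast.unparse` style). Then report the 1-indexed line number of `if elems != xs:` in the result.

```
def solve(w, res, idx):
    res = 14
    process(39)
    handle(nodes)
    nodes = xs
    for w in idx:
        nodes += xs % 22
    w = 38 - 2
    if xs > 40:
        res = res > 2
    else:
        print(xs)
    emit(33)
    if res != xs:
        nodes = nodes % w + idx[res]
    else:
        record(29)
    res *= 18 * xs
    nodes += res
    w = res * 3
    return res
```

14

Transformed code:
def solve(w, elems, idx):
    elems = 14
    process(39)
    handle(nodes)
    nodes = xs
    for w in idx:
        nodes = nodes + xs % 22
    w = 38 - 2
    if xs > 40:
        elems = elems > 2
    else:
        print(xs)
    emit(33)
    if elems != xs:
        nodes = nodes % w + idx[elems]
    else:
        record(29)
    elems = elems * (18 * xs)
    nodes = nodes + elems
    w = elems * 3
    return elems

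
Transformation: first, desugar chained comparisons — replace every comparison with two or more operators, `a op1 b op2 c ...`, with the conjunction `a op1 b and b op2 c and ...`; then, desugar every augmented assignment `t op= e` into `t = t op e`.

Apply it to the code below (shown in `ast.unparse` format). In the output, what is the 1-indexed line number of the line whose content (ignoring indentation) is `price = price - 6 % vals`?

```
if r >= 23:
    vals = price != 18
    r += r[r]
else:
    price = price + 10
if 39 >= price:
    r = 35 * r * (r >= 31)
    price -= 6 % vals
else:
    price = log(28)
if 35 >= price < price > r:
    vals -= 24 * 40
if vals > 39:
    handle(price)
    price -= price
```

Transformed code:
if r >= 23:
    vals = price != 18
    r = r + r[r]
else:
    price = price + 10
if 39 >= price:
    r = 35 * r * (r >= 31)
    price = price - 6 % vals
else:
    price = log(28)
if 35 >= price and price < price and (price > r):
    vals = vals - 24 * 40
if vals > 39:
    handle(price)
    price = price - price

8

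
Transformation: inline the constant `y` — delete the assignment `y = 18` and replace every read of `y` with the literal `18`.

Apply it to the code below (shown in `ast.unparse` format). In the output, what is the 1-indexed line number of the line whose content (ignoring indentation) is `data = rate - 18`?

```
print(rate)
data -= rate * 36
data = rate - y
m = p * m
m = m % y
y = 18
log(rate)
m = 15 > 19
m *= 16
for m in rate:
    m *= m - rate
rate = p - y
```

Transformed code:
print(rate)
data -= rate * 36
data = rate - 18
m = p * m
m = m % 18
log(rate)
m = 15 > 19
m *= 16
for m in rate:
    m *= m - rate
rate = p - 18

3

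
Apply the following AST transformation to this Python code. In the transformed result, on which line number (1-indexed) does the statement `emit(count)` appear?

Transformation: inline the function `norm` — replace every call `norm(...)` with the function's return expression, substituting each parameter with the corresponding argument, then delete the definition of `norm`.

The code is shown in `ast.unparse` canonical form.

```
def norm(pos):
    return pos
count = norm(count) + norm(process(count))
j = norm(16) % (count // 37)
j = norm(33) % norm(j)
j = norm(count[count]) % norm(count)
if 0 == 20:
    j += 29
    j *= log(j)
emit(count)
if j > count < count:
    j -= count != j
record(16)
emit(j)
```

8

Transformed code:
count = count + process(count)
j = 16 % (count // 37)
j = 33 % j
j = count[count] % count
if 0 == 20:
    j += 29
    j *= log(j)
emit(count)
if j > count < count:
    j -= count != j
record(16)
emit(j)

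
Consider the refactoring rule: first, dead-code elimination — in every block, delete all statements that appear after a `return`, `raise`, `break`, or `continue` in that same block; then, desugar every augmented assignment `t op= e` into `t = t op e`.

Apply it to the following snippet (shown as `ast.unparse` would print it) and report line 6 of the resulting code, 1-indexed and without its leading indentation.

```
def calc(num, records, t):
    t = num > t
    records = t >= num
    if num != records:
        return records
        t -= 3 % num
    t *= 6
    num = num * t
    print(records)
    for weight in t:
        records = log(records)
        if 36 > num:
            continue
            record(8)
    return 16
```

Transformed code:
def calc(num, records, t):
    t = num > t
    records = t >= num
    if num != records:
        return records
    t = t * 6
    num = num * t
    print(records)
    for weight in t:
        records = log(records)
        if 36 > num:
            continue
    return 16

t = t * 6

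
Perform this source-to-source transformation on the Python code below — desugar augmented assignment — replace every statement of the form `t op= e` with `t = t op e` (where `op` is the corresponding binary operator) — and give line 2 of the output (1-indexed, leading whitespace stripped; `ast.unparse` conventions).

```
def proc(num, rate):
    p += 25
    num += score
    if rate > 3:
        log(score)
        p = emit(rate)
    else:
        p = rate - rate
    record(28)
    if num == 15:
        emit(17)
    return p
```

p = p + 25

Transformed code:
def proc(num, rate):
    p = p + 25
    num = num + score
    if rate > 3:
        log(score)
        p = emit(rate)
    else:
        p = rate - rate
    record(28)
    if num == 15:
        emit(17)
    return p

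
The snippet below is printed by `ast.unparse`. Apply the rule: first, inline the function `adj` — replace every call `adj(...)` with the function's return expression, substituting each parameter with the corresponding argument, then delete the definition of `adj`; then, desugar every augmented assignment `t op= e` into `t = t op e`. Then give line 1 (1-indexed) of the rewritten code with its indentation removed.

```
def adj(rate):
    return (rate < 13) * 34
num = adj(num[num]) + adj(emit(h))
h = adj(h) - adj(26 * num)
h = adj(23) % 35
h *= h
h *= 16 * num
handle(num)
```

num = (num[num] < 13) * 34 + (emit(h) < 13) * 34

Transformed code:
num = (num[num] < 13) * 34 + (emit(h) < 13) * 34
h = (h < 13) * 34 - (26 * num < 13) * 34
h = (23 < 13) * 34 % 35
h = h * h
h = h * (16 * num)
handle(num)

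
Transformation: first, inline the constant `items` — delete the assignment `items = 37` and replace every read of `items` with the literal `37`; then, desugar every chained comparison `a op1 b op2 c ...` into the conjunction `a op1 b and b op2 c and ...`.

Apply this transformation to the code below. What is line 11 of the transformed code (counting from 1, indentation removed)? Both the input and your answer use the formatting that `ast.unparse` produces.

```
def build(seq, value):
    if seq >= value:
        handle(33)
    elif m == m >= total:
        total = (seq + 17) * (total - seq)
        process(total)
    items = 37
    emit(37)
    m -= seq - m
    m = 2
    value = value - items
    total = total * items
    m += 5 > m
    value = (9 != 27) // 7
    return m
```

Transformed code:
def build(seq, value):
    if seq >= value:
        handle(33)
    elif m == m and m >= total:
        total = (seq + 17) * (total - seq)
        process(total)
    emit(37)
    m -= seq - m
    m = 2
    value = value - 37
    total = total * 37
    m += 5 > m
    value = (9 != 27) // 7
    return m

total = total * 37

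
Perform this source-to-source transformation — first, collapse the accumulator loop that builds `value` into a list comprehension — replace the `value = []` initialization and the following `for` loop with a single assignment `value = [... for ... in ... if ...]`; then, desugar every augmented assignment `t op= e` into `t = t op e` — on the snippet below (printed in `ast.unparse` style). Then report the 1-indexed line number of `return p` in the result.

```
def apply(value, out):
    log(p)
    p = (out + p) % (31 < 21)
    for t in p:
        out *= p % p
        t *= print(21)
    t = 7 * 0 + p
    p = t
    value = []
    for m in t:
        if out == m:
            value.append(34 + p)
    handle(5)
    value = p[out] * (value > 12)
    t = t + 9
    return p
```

13

Transformed code:
def apply(value, out):
    log(p)
    p = (out + p) % (31 < 21)
    for t in p:
        out = out * (p % p)
        t = t * print(21)
    t = 7 * 0 + p
    p = t
    value = [34 + p for m in t if out == m]
    handle(5)
    value = p[out] * (value > 12)
    t = t + 9
    return p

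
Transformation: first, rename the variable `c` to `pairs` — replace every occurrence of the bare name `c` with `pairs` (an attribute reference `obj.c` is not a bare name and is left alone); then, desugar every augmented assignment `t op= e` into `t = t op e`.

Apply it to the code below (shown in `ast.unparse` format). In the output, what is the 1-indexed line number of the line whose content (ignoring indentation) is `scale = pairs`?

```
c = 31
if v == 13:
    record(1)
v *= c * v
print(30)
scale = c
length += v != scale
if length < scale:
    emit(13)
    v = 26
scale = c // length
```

6

Transformed code:
pairs = 31
if v == 13:
    record(1)
v = v * (pairs * v)
print(30)
scale = pairs
length = length + (v != scale)
if length < scale:
    emit(13)
    v = 26
scale = pairs // length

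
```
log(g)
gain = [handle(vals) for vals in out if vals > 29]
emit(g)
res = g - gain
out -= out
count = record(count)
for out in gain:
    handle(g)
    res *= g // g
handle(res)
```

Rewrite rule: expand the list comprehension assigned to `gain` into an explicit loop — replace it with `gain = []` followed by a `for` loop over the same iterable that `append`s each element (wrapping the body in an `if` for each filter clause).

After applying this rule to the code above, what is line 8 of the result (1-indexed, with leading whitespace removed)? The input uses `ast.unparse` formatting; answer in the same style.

out -= out

Transformed code:
log(g)
gain = []
for vals in out:
    if vals > 29:
        gain.append(handle(vals))
emit(g)
res = g - gain
out -= out
count = record(count)
for out in gain:
    handle(g)
    res *= g // g
handle(res)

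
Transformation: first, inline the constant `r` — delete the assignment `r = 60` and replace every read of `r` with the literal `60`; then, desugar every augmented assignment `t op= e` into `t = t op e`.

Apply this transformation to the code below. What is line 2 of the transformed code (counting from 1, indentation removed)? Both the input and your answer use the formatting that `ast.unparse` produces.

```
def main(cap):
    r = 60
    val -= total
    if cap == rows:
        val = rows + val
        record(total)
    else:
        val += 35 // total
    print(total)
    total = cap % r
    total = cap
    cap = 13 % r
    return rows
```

val = val - total

Transformed code:
def main(cap):
    val = val - total
    if cap == rows:
        val = rows + val
        record(total)
    else:
        val = val + 35 // total
    print(total)
    total = cap % 60
    total = cap
    cap = 13 % 60
    return rows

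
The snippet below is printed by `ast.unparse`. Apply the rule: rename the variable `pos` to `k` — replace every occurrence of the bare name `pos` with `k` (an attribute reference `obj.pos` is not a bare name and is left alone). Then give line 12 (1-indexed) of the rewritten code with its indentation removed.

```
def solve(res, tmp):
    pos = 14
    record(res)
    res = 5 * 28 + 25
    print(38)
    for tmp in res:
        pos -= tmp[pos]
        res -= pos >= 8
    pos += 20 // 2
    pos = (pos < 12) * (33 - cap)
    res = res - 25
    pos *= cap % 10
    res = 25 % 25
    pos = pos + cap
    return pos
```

k *= cap % 10

Transformed code:
def solve(res, tmp):
    k = 14
    record(res)
    res = 5 * 28 + 25
    print(38)
    for tmp in res:
        k -= tmp[k]
        res -= k >= 8
    k += 20 // 2
    k = (k < 12) * (33 - cap)
    res = res - 25
    k *= cap % 10
    res = 25 % 25
    k = k + cap
    return k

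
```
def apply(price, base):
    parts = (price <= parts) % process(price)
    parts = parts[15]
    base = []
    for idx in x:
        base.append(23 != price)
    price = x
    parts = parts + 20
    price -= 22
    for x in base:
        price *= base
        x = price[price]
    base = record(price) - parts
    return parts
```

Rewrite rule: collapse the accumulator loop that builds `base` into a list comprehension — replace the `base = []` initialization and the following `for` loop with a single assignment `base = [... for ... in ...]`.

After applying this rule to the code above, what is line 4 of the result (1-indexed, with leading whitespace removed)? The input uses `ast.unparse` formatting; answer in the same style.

Transformed code:
def apply(price, base):
    parts = (price <= parts) % process(price)
    parts = parts[15]
    base = [23 != price for idx in x]
    price = x
    parts = parts + 20
    price -= 22
    for x in base:
        price *= base
        x = price[price]
    base = record(price) - parts
    return parts

base = [23 != price for idx in x]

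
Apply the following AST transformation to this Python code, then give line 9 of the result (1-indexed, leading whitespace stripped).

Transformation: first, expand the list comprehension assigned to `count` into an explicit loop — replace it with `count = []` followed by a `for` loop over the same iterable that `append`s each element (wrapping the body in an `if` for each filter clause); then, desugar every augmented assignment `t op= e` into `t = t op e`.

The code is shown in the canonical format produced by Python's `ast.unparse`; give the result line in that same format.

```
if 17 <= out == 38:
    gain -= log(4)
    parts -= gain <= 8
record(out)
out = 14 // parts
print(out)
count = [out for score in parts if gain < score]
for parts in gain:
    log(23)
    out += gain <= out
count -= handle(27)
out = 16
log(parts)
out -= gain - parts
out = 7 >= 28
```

Transformed code:
if 17 <= out == 38:
    gain = gain - log(4)
    parts = parts - (gain <= 8)
record(out)
out = 14 // parts
print(out)
count = []
for score in parts:
    if gain < score:
        count.append(out)
for parts in gain:
    log(23)
    out = out + (gain <= out)
count = count - handle(27)
out = 16
log(parts)
out = out - (gain - parts)
out = 7 >= 28

if gain < score:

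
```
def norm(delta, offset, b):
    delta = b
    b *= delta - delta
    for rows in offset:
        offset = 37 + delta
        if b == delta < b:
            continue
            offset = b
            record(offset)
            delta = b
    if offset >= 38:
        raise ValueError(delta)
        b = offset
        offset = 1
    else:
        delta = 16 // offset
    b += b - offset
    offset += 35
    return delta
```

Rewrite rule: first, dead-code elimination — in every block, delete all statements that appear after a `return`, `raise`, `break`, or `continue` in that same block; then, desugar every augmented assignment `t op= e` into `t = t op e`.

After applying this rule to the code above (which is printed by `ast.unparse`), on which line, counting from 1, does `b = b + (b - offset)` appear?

Transformed code:
def norm(delta, offset, b):
    delta = b
    b = b * (delta - delta)
    for rows in offset:
        offset = 37 + delta
        if b == delta < b:
            continue
    if offset >= 38:
        raise ValueError(delta)
    else:
        delta = 16 // offset
    b = b + (b - offset)
    offset = offset + 35
    return delta

12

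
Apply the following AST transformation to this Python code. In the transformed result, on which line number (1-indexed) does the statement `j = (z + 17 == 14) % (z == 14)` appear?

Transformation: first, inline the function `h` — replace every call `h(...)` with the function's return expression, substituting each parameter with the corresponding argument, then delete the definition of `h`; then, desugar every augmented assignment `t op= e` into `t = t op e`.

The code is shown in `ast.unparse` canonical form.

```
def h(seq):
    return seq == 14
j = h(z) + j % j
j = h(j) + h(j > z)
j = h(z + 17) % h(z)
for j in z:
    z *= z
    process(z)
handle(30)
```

Transformed code:
j = (z == 14) + j % j
j = (j == 14) + ((j > z) == 14)
j = (z + 17 == 14) % (z == 14)
for j in z:
    z = z * z
    process(z)
handle(30)

3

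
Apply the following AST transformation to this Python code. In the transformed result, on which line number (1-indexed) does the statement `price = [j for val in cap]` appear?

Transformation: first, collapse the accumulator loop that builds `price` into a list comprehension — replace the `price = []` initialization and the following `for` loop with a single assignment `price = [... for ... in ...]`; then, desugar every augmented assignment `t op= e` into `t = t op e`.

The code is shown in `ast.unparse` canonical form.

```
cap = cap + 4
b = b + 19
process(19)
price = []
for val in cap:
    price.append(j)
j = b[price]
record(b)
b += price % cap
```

Transformed code:
cap = cap + 4
b = b + 19
process(19)
price = [j for val in cap]
j = b[price]
record(b)
b = b + price % cap

4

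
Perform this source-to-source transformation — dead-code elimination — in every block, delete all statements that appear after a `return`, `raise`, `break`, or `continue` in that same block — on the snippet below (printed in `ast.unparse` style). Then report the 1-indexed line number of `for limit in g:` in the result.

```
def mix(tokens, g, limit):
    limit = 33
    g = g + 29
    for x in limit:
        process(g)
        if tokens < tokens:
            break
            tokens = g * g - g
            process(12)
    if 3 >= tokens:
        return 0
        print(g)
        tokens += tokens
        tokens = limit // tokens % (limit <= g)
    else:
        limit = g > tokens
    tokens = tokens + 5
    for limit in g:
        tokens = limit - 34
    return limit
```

Transformed code:
def mix(tokens, g, limit):
    limit = 33
    g = g + 29
    for x in limit:
        process(g)
        if tokens < tokens:
            break
    if 3 >= tokens:
        return 0
    else:
        limit = g > tokens
    tokens = tokens + 5
    for limit in g:
        tokens = limit - 34
    return limit

13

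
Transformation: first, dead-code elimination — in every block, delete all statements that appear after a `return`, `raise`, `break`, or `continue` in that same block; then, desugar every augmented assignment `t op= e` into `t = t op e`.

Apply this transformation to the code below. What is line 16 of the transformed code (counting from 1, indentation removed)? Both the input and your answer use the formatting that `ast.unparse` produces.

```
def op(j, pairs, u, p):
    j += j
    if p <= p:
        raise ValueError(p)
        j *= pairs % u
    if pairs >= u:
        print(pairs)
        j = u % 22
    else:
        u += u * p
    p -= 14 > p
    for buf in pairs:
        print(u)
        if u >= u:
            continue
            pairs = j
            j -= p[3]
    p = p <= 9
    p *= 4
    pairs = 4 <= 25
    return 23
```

Transformed code:
def op(j, pairs, u, p):
    j = j + j
    if p <= p:
        raise ValueError(p)
    if pairs >= u:
        print(pairs)
        j = u % 22
    else:
        u = u + u * p
    p = p - (14 > p)
    for buf in pairs:
        print(u)
        if u >= u:
            continue
    p = p <= 9
    p = p * 4
    pairs = 4 <= 25
    return 23

p = p * 4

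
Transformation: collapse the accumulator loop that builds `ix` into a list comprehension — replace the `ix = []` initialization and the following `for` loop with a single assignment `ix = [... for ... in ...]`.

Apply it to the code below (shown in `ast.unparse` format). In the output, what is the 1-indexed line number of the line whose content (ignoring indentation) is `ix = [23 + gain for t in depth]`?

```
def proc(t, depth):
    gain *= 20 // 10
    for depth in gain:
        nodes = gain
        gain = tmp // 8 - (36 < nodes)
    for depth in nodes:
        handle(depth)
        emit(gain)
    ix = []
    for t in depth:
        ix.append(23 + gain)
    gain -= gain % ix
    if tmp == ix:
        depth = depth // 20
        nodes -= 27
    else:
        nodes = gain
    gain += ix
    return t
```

9

Transformed code:
def proc(t, depth):
    gain *= 20 // 10
    for depth in gain:
        nodes = gain
        gain = tmp // 8 - (36 < nodes)
    for depth in nodes:
        handle(depth)
        emit(gain)
    ix = [23 + gain for t in depth]
    gain -= gain % ix
    if tmp == ix:
        depth = depth // 20
        nodes -= 27
    else:
        nodes = gain
    gain += ix
    return t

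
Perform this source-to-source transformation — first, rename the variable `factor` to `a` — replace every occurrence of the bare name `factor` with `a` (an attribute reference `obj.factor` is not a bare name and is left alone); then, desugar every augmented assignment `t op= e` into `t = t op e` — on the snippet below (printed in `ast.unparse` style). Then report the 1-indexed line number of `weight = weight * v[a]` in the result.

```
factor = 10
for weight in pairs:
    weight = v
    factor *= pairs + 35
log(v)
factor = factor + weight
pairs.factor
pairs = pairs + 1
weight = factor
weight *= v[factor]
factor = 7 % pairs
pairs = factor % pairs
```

Transformed code:
a = 10
for weight in pairs:
    weight = v
    a = a * (pairs + 35)
log(v)
a = a + weight
pairs.factor
pairs = pairs + 1
weight = a
weight = weight * v[a]
a = 7 % pairs
pairs = a % pairs

10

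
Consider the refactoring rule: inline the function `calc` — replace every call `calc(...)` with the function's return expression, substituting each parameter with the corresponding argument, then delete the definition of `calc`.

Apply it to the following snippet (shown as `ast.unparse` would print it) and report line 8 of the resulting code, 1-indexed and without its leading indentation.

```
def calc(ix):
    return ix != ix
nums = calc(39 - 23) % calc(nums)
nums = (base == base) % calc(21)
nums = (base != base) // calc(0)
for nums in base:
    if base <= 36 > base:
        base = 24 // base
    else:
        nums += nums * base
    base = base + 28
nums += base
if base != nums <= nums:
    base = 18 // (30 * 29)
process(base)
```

Transformed code:
nums = (39 - 23 != 39 - 23) % (nums != nums)
nums = (base == base) % (21 != 21)
nums = (base != base) // (0 != 0)
for nums in base:
    if base <= 36 > base:
        base = 24 // base
    else:
        nums += nums * base
    base = base + 28
nums += base
if base != nums <= nums:
    base = 18 // (30 * 29)
process(base)

nums += nums * base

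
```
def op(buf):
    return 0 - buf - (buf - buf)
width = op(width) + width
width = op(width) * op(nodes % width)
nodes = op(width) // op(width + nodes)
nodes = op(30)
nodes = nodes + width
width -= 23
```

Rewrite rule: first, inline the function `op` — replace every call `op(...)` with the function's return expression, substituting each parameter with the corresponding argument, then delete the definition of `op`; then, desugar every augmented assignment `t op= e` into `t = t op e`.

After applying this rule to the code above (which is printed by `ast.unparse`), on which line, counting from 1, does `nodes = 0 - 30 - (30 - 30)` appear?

4

Transformed code:
width = 0 - width - (width - width) + width
width = (0 - width - (width - width)) * (0 - nodes % width - (nodes % width - nodes % width))
nodes = (0 - width - (width - width)) // (0 - (width + nodes) - (width + nodes - (width + nodes)))
nodes = 0 - 30 - (30 - 30)
nodes = nodes + width
width = width - 23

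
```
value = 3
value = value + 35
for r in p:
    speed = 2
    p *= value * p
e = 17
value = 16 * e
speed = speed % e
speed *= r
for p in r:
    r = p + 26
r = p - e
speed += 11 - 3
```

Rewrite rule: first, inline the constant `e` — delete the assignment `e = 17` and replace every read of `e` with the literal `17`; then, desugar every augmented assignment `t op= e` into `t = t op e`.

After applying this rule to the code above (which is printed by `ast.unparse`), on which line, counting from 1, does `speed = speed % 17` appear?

7

Transformed code:
value = 3
value = value + 35
for r in p:
    speed = 2
    p = p * (value * p)
value = 16 * 17
speed = speed % 17
speed = speed * r
for p in r:
    r = p + 26
r = p - 17
speed = speed + (11 - 3)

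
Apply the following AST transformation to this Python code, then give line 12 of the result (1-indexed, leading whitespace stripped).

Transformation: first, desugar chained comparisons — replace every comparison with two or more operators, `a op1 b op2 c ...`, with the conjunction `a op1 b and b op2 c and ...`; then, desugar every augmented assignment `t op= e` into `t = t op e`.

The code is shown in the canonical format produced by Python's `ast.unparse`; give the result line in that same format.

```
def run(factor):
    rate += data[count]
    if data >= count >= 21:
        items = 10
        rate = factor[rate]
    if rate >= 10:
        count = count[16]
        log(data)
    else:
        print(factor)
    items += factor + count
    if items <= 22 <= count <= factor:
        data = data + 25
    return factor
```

if items <= 22 and 22 <= count and (count <= factor):

Transformed code:
def run(factor):
    rate = rate + data[count]
    if data >= count and count >= 21:
        items = 10
        rate = factor[rate]
    if rate >= 10:
        count = count[16]
        log(data)
    else:
        print(factor)
    items = items + (factor + count)
    if items <= 22 and 22 <= count and (count <= factor):
        data = data + 25
    return factor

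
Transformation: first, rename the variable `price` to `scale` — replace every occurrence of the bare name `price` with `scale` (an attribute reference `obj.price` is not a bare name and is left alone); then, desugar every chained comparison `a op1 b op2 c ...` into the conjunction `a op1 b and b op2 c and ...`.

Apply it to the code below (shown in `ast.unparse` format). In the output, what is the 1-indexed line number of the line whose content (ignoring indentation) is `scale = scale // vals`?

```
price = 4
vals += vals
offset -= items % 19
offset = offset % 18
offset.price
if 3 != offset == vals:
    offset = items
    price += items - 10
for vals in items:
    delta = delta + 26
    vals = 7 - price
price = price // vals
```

12

Transformed code:
scale = 4
vals += vals
offset -= items % 19
offset = offset % 18
offset.price
if 3 != offset and offset == vals:
    offset = items
    scale += items - 10
for vals in items:
    delta = delta + 26
    vals = 7 - scale
scale = scale // vals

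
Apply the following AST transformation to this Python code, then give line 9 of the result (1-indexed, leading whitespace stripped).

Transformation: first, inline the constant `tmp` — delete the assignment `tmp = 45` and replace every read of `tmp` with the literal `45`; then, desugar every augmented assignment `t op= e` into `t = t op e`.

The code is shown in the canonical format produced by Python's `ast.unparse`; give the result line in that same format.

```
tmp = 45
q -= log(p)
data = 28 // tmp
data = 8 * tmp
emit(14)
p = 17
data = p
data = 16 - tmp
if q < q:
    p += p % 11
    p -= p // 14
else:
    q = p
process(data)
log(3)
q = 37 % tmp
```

p = p + p % 11

Transformed code:
q = q - log(p)
data = 28 // 45
data = 8 * 45
emit(14)
p = 17
data = p
data = 16 - 45
if q < q:
    p = p + p % 11
    p = p - p // 14
else:
    q = p
process(data)
log(3)
q = 37 % 45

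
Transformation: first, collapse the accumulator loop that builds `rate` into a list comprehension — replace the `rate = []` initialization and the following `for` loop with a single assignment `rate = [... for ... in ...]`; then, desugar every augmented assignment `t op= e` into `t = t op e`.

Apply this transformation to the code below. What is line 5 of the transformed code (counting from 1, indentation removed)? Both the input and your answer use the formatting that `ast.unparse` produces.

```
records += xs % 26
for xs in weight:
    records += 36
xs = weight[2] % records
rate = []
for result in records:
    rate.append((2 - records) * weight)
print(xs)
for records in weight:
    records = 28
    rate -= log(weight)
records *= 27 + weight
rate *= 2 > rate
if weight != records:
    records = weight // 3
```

Transformed code:
records = records + xs % 26
for xs in weight:
    records = records + 36
xs = weight[2] % records
rate = [(2 - records) * weight for result in records]
print(xs)
for records in weight:
    records = 28
    rate = rate - log(weight)
records = records * (27 + weight)
rate = rate * (2 > rate)
if weight != records:
    records = weight // 3

rate = [(2 - records) * weight for result in records]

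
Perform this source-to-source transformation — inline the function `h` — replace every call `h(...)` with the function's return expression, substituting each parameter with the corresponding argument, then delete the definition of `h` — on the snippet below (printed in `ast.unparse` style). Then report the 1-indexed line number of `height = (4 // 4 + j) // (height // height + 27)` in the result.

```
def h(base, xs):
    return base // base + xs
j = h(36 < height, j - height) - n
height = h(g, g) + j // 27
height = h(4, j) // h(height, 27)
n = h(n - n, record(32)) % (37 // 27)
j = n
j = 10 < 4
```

Transformed code:
j = (36 < height) // (36 < height) + (j - height) - n
height = g // g + g + j // 27
height = (4 // 4 + j) // (height // height + 27)
n = ((n - n) // (n - n) + record(32)) % (37 // 27)
j = n
j = 10 < 4

3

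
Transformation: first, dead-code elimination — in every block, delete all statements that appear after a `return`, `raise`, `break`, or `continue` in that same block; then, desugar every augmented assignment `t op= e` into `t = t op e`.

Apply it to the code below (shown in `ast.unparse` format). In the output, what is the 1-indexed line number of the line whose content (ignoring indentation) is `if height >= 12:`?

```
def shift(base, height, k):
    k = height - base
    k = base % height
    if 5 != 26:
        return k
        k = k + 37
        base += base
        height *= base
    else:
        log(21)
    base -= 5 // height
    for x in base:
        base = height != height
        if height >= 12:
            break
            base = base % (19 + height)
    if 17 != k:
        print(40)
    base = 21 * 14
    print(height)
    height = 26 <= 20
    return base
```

Transformed code:
def shift(base, height, k):
    k = height - base
    k = base % height
    if 5 != 26:
        return k
    else:
        log(21)
    base = base - 5 // height
    for x in base:
        base = height != height
        if height >= 12:
            break
    if 17 != k:
        print(40)
    base = 21 * 14
    print(height)
    height = 26 <= 20
    return base

11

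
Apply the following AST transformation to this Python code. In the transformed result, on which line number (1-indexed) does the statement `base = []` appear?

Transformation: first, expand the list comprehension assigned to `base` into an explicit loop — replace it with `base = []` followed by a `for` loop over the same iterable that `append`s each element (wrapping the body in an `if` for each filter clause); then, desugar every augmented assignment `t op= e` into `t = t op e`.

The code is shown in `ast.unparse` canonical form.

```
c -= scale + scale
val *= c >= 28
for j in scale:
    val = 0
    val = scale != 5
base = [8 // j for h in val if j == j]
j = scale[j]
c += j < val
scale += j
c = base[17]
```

Transformed code:
c = c - (scale + scale)
val = val * (c >= 28)
for j in scale:
    val = 0
    val = scale != 5
base = []
for h in val:
    if j == j:
        base.append(8 // j)
j = scale[j]
c = c + (j < val)
scale = scale + j
c = base[17]

6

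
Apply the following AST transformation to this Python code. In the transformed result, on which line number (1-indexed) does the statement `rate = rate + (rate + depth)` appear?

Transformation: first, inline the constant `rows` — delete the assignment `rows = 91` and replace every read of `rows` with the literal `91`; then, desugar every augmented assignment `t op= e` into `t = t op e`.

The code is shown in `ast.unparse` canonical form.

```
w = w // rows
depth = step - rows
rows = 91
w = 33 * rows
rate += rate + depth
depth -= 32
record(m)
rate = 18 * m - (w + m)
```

Transformed code:
w = w // 91
depth = step - 91
w = 33 * 91
rate = rate + (rate + depth)
depth = depth - 32
record(m)
rate = 18 * m - (w + m)

4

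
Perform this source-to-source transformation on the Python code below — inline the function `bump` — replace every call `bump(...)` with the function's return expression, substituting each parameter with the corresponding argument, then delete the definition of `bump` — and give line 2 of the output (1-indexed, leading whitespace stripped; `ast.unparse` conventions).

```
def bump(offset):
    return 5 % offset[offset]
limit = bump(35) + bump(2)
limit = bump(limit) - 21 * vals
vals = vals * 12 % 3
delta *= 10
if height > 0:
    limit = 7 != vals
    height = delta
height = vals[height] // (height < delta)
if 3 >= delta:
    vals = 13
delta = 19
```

Transformed code:
limit = 5 % 35[35] + 5 % 2[2]
limit = 5 % limit[limit] - 21 * vals
vals = vals * 12 % 3
delta *= 10
if height > 0:
    limit = 7 != vals
    height = delta
height = vals[height] // (height < delta)
if 3 >= delta:
    vals = 13
delta = 19

limit = 5 % limit[limit] - 21 * vals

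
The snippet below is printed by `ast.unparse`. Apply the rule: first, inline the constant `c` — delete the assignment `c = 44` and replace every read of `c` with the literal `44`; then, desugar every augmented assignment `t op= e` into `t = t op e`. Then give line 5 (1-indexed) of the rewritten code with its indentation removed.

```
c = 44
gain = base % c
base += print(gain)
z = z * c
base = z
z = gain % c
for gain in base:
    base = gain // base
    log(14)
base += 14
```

Transformed code:
gain = base % 44
base = base + print(gain)
z = z * 44
base = z
z = gain % 44
for gain in base:
    base = gain // base
    log(14)
base = base + 14

z = gain % 44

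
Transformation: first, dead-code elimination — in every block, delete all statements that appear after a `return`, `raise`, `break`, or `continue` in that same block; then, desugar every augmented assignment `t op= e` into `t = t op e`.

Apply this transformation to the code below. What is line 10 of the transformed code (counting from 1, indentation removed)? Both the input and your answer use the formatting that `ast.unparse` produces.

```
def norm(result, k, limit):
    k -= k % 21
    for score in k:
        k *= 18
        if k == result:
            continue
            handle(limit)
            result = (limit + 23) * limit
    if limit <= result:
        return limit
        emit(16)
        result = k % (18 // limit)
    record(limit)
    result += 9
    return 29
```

Transformed code:
def norm(result, k, limit):
    k = k - k % 21
    for score in k:
        k = k * 18
        if k == result:
            continue
    if limit <= result:
        return limit
    record(limit)
    result = result + 9
    return 29

result = result + 9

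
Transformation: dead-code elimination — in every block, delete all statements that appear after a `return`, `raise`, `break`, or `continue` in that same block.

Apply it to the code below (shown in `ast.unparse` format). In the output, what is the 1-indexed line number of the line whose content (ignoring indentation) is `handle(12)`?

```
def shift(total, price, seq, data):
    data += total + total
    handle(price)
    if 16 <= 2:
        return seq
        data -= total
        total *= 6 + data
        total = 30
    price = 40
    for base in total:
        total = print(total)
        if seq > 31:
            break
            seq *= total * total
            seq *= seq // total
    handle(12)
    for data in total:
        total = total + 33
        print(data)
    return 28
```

11

Transformed code:
def shift(total, price, seq, data):
    data += total + total
    handle(price)
    if 16 <= 2:
        return seq
    price = 40
    for base in total:
        total = print(total)
        if seq > 31:
            break
    handle(12)
    for data in total:
        total = total + 33
        print(data)
    return 28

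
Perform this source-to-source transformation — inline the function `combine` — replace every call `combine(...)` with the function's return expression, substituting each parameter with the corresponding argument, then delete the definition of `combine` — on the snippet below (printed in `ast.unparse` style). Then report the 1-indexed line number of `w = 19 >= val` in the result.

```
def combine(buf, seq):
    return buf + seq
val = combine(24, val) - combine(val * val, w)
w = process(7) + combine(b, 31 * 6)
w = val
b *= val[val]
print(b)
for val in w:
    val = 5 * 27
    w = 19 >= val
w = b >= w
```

8

Transformed code:
val = 24 + val - (val * val + w)
w = process(7) + (b + 31 * 6)
w = val
b *= val[val]
print(b)
for val in w:
    val = 5 * 27
    w = 19 >= val
w = b >= w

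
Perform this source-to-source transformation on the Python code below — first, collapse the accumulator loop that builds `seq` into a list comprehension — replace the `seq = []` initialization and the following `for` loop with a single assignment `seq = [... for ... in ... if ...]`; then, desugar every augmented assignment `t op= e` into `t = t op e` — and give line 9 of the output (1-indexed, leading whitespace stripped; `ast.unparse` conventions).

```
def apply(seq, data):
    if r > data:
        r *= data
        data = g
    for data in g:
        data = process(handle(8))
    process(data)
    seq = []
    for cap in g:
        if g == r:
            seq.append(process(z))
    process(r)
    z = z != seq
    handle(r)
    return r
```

Transformed code:
def apply(seq, data):
    if r > data:
        r = r * data
        data = g
    for data in g:
        data = process(handle(8))
    process(data)
    seq = [process(z) for cap in g if g == r]
    process(r)
    z = z != seq
    handle(r)
    return r

process(r)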